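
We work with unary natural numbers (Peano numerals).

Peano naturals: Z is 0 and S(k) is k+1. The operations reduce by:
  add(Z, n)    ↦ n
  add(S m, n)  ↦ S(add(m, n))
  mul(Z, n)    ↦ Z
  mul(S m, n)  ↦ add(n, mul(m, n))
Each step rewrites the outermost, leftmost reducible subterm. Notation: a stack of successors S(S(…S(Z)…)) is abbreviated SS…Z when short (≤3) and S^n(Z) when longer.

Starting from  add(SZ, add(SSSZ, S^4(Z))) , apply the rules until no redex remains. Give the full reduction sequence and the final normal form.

Answer: normal form = S^8(Z)  (in 6 steps)

Working:
  start: add(SZ, add(SSSZ, S^4(Z)))
  [1] S(add(Z, add(SSSZ, S^4(Z))))
  [2] S(add(SSSZ, S^4(Z)))
  [3] S(S(add(SSZ, S^4(Z))))
  [4] S(S(S(add(SZ, S^4(Z)))))
  [5] S(S(S(S(add(Z, S^4(Z))))))
  [6] S^8(Z)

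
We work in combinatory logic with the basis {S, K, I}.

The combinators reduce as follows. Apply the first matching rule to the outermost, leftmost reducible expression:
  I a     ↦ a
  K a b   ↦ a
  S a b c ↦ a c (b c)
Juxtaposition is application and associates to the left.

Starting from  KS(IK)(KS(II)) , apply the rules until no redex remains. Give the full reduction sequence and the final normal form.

Answer: normal form = SS  (in 2 steps)

Working:
  start: KS(IK)(KS(II))
  step 1: S(KS(II))
  step 2: SS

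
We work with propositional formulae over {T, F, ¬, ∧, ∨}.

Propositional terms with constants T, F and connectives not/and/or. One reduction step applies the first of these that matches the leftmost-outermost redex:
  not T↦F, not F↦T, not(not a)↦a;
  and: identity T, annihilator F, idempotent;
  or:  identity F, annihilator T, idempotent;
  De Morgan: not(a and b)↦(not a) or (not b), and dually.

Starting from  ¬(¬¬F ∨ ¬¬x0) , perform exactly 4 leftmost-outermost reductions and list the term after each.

  start: ¬(¬¬F ∨ ¬¬x0)
  [1] ¬¬¬F ∧ ¬¬¬x0
  [2] ¬F ∧ ¬¬¬x0
  [3] T ∧ ¬¬¬x0
  [4] ¬¬¬x0

Answer: after 4 steps: ¬¬¬x0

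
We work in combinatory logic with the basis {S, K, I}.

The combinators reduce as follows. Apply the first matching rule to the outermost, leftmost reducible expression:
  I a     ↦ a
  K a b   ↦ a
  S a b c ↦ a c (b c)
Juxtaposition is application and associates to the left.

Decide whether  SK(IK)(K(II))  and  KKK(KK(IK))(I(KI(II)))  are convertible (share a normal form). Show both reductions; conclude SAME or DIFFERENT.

Answer: DIFFERENT — A ⇓ KI, B ⇓ K

Reduction:
Term A:
  start: SK(IK)(K(II))
  [1] K(K(II))(IK(K(II)))
  [2] K(II)
  [3] KI

Term B:
  start: KKK(KK(IK))(I(KI(II)))
  [1] K(KK(IK))(I(KI(II)))
  [2] KK(IK)
  [3] K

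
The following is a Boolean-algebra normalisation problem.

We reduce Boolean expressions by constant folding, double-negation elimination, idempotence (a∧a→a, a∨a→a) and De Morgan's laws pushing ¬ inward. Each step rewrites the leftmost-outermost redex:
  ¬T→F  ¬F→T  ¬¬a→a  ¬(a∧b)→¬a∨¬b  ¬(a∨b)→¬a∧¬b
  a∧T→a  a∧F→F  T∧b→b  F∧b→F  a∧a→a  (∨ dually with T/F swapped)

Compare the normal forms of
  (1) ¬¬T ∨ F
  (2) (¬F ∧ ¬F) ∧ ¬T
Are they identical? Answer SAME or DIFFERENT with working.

Answer: DIFFERENT — A ⇓ T, B ⇓ F

Reduction:
Term A:
  start: ¬¬T ∨ F
  →1  ¬¬T
  →2  T

Term B:
  start: (¬F ∧ ¬F) ∧ ¬T
  →1  ¬F ∧ ¬T
  →2  T ∧ ¬T
  →3  ¬T
  →4  F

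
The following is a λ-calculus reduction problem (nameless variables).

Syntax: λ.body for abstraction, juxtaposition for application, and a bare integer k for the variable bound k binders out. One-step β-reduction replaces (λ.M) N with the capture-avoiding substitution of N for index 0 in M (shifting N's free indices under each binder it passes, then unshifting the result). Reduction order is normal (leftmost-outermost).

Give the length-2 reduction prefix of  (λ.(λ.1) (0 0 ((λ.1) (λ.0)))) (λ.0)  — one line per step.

  start: (λ.(λ.1) (0 0 ((λ.1) (λ.0)))) (λ.0)
  →1  (λ.λ.0) ((λ.0) (λ.0) ((λ.λ.0) (λ.0)))
  →2  λ.0

Answer: after 2 steps: λ.0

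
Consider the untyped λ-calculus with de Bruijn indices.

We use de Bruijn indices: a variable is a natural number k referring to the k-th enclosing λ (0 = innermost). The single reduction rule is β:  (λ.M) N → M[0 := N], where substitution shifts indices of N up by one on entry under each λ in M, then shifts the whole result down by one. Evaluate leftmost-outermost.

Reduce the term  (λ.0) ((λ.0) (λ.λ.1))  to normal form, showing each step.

Answer: normal form = λ.λ.1  (in 2 steps)

Working:
  start: (λ.0) ((λ.0) (λ.λ.1))
  →1  (λ.0) (λ.λ.1)
  →2  λ.λ.1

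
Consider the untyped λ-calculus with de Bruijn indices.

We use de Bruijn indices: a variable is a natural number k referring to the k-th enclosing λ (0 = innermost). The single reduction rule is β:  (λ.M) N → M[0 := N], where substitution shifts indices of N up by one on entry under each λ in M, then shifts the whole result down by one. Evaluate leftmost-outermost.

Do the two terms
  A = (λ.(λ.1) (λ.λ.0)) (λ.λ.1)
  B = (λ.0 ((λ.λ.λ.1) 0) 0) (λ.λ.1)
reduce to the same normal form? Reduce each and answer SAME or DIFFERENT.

Answer: SAME — A ⇓ λ.λ.1, B ⇓ λ.λ.1

Working:
Term A:
  start: (λ.(λ.1) (λ.λ.0)) (λ.λ.1)
  step 1: (λ.λ.λ.1) (λ.λ.0)
  step 2: λ.λ.1

Term B:
  start: (λ.0 ((λ.λ.λ.1) 0) 0) (λ.λ.1)
  step 1: (λ.λ.1) ((λ.λ.λ.1) (λ.λ.1)) (λ.λ.1)
  step 2: (λ.(λ.λ.λ.1) (λ.λ.1)) (λ.λ.1)
  step 3: (λ.λ.λ.1) (λ.λ.1)
  step 4: λ.λ.1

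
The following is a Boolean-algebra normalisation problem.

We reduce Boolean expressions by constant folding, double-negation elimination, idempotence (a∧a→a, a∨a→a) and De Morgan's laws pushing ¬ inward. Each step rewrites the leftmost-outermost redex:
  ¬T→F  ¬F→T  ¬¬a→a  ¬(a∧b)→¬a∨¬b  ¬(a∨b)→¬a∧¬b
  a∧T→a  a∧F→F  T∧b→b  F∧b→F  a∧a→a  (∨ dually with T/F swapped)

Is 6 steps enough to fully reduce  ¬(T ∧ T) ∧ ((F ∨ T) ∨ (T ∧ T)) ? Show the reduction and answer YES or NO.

Answer: YES — reaches normal form F in 4 ≤ 6 steps

Derivation:
  start: ¬(T ∧ T) ∧ ((F ∨ T) ∨ (T ∧ T))
  →1  (¬T ∨ ¬T) ∧ ((F ∨ T) ∨ (T ∧ T))
  →2  ¬T ∧ ((F ∨ T) ∨ (T ∧ T))
  →3  F ∧ ((F ∨ T) ∨ (T ∧ T))
  →4  F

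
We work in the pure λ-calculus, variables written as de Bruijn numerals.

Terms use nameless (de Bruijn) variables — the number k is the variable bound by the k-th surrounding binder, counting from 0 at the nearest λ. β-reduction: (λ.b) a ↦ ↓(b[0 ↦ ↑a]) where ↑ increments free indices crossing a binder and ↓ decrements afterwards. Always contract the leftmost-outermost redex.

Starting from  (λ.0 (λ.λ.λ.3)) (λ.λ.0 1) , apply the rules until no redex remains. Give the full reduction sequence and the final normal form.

  start: (λ.0 (λ.λ.λ.3)) (λ.λ.0 1)
  [1] (λ.λ.0 1) (λ.λ.λ.λ.λ.0 1)
  [2] λ.0 (λ.λ.λ.λ.λ.0 1)

Answer: normal form = λ.0 (λ.λ.λ.λ.λ.0 1)  (in 2 steps)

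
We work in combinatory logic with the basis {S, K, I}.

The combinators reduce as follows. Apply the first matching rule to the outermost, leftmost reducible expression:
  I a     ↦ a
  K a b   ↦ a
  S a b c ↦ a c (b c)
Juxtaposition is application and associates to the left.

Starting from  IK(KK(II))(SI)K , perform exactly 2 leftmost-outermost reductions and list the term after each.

Answer: after 2 steps: KK(II)K

Working:
  start: IK(KK(II))(SI)K
  [1] K(KK(II))(SI)K
  [2] KK(II)K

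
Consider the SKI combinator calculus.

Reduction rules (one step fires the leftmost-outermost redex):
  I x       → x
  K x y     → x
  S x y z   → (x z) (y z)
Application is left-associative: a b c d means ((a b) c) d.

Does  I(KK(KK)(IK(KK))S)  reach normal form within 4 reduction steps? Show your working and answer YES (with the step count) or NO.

  start: I(KK(KK)(IK(KK))S)
  [1] KK(KK)(IK(KK))S
  [2] K(IK(KK))S
  [3] IK(KK)
  [4] K(KK)

Answer: YES — reaches normal form K(KK) in 4 ≤ 4 steps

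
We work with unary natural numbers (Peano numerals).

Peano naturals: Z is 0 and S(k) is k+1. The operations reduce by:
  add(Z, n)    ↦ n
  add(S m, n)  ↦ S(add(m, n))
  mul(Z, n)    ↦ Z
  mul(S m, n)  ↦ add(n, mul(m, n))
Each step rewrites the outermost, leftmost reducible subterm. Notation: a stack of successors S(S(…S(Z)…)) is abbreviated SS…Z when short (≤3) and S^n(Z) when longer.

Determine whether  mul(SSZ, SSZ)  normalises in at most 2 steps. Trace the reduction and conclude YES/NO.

Answer: NO — after 2 steps the term is S(add(SZ, mul(SZ, SSZ))), not yet normal

Working:
  start: mul(SSZ, SSZ)
  step 1: add(SSZ, mul(SZ, SSZ))
  step 2: S(add(SZ, mul(SZ, SSZ)))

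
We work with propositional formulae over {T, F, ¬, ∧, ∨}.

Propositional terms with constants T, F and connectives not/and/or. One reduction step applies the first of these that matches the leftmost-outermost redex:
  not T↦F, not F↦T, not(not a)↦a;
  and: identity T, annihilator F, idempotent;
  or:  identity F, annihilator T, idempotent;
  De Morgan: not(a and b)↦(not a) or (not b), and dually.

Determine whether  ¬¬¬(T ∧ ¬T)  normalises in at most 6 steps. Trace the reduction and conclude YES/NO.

  start: ¬¬¬(T ∧ ¬T)
  [1] ¬(T ∧ ¬T)
  [2] ¬T ∨ ¬¬T
  [3] F ∨ ¬¬T
  [4] ¬¬T
  [5] T

Answer: YES — reaches normal form T in 5 ≤ 6 steps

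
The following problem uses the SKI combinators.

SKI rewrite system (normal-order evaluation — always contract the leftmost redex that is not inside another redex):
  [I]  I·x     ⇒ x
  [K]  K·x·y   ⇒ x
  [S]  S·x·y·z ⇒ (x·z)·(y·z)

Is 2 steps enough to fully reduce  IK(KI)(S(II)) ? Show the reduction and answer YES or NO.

Answer: YES — reaches normal form KI in 2 ≤ 2 steps

Reduction:
  start: IK(KI)(S(II))
  →1  K(KI)(S(II))
  →2  KI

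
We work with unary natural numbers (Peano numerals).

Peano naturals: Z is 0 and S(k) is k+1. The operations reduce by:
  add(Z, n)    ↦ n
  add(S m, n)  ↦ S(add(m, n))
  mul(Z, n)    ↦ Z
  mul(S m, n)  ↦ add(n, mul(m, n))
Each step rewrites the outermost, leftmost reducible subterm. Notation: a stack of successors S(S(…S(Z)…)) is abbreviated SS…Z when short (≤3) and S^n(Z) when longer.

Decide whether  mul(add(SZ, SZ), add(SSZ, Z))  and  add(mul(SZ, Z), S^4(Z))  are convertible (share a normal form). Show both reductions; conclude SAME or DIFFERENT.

Answer: SAME — A ⇓ S^4(Z), B ⇓ S^4(Z)

Working:
Term A:
  start: mul(add(SZ, SZ), add(SSZ, Z))
  step 1: mul(S(add(Z, SZ)), add(SSZ, Z))
  step 2: add(add(SSZ, Z), mul(add(Z, SZ), add(SSZ, Z)))
  step 3: add(S(add(SZ, Z)), mul(add(Z, SZ), add(SSZ, Z)))
  step 4: S(add(add(SZ, Z), mul(add(Z, SZ), add(SSZ, Z))))
  step 5: S(add(S(add(Z, Z)), mul(add(Z, SZ), add(SSZ, Z))))
  step 6: S(S(add(add(Z, Z), mul(add(Z, SZ), add(SSZ, Z)))))
  step 7: S(S(add(Z, mul(add(Z, SZ), add(SSZ, Z)))))
  step 8: S(S(mul(add(Z, SZ), add(SSZ, Z))))
  step 9: S(S(mul(SZ, add(SSZ, Z))))
  step 10: S(S(add(add(SSZ, Z), mul(Z, add(SSZ, Z)))))
  step 11: S(S(add(S(add(SZ, Z)), mul(Z, add(SSZ, Z)))))
  step 12: S(S(S(add(add(SZ, Z), mul(Z, add(SSZ, Z))))))
  step 13: S(S(S(add(S(add(Z, Z)), mul(Z, add(SSZ, Z))))))
  step 14: S(S(S(S(add(add(Z, Z), mul(Z, add(SSZ, Z)))))))
  step 15: S(S(S(S(add(Z, mul(Z, add(SSZ, Z)))))))
  step 16: S(S(S(S(mul(Z, add(SSZ, Z))))))
  step 17: S^4(Z)

Term B:
  start: add(mul(SZ, Z), S^4(Z))
  step 1: add(add(Z, mul(Z, Z)), S^4(Z))
  step 2: add(mul(Z, Z), S^4(Z))
  step 3: add(Z, S^4(Z))
  step 4: S^4(Z)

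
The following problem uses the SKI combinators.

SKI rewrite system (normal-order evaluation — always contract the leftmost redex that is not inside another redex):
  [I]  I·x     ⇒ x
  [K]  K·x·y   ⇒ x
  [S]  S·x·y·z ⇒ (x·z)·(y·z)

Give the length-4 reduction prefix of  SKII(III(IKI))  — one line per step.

  start: SKII(III(IKI))
  [1] KI(II)(III(IKI))
  [2] I(III(IKI))
  [3] III(IKI)
  [4] II(IKI)

Answer: after 4 steps: II(IKI)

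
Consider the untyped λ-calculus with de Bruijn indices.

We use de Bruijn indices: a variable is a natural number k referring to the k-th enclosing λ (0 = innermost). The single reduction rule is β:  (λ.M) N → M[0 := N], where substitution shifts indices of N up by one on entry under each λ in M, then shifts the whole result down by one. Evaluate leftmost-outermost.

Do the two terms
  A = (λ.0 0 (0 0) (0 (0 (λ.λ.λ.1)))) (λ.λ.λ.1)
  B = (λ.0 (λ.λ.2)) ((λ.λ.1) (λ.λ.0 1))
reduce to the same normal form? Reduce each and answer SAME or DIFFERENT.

Answer: DIFFERENT — A ⇓ λ.λ.1, B ⇓ λ.λ.0 1

Reduction:
Term A:
  start: (λ.0 0 (0 0) (0 (0 (λ.λ.λ.1)))) (λ.λ.λ.1)
  →1  (λ.λ.λ.1) (λ.λ.λ.1) ((λ.λ.λ.1) (λ.λ.λ.1)) ((λ.λ.λ.1) ((λ.λ.λ.1) (λ.λ.λ.1)))
  →2  (λ.λ.1) ((λ.λ.λ.1) (λ.λ.λ.1)) ((λ.λ.λ.1) ((λ.λ.λ.1) (λ.λ.λ.1)))
  →3  (λ.(λ.λ.λ.1) (λ.λ.λ.1)) ((λ.λ.λ.1) ((λ.λ.λ.1) (λ.λ.λ.1)))
  →4  (λ.λ.λ.1) (λ.λ.λ.1)
  →5  λ.λ.1

Term B:
  start: (λ.0 (λ.λ.2)) ((λ.λ.1) (λ.λ.0 1))
  →1  (λ.λ.1) (λ.λ.0 1) (λ.λ.(λ.λ.1) (λ.λ.0 1))
  →2  (λ.λ.λ.0 1) (λ.λ.(λ.λ.1) (λ.λ.0 1))
  →3  λ.λ.0 1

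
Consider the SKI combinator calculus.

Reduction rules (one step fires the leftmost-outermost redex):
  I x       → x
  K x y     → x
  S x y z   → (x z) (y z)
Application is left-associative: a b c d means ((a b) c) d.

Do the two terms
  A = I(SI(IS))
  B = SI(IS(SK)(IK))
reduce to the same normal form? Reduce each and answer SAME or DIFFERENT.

Term A:
  start: I(SI(IS))
  step 1: SI(IS)
  step 2: SIS

Term B:
  start: SI(IS(SK)(IK))
  step 1: SI(S(SK)(IK))
  step 2: SI(S(SK)K)

Answer: DIFFERENT — A ⇓ SIS, B ⇓ SI(S(SK)K)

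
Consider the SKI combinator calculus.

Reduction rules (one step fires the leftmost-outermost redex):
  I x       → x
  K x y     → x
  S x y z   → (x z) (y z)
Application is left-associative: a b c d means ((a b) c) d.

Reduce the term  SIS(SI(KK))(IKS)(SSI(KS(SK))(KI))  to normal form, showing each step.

Answer: normal form = S(K(KS))(S(KI)(S(KI)))  (in 16 steps)

Reduction:
  start: SIS(SI(KK))(IKS)(SSI(KS(SK))(KI))
  step 1: I(SI(KK))(S(SI(KK)))(IKS)(SSI(KS(SK))(KI))
  step 2: SI(KK)(S(SI(KK)))(IKS)(SSI(KS(SK))(KI))
  step 3: I(S(SI(KK)))(KK(S(SI(KK))))(IKS)(SSI(KS(SK))(KI))
  step 4: S(SI(KK))(KK(S(SI(KK))))(IKS)(SSI(KS(SK))(KI))
  step 5: SI(KK)(IKS)(KK(S(SI(KK)))(IKS))(SSI(KS(SK))(KI))
  step 6: I(IKS)(KK(IKS))(KK(S(SI(KK)))(IKS))(SSI(KS(SK))(KI))
  step 7: IKS(KK(IKS))(KK(S(SI(KK)))(IKS))(SSI(KS(SK))(KI))
  step 8: KS(KK(IKS))(KK(S(SI(KK)))(IKS))(SSI(KS(SK))(KI))
  step 9: S(KK(S(SI(KK)))(IKS))(SSI(KS(SK))(KI))
  step 10: S(K(IKS))(SSI(KS(SK))(KI))
  step 11: S(K(KS))(SSI(KS(SK))(KI))
  step 12: S(K(KS))(S(KS(SK))(I(KS(SK)))(KI))
  step 13: S(K(KS))(KS(SK)(KI)(I(KS(SK))(KI)))
  step 14: S(K(KS))(S(KI)(I(KS(SK))(KI)))
  step 15: S(K(KS))(S(KI)(KS(SK)(KI)))
  step 16: S(K(KS))(S(KI)(S(KI)))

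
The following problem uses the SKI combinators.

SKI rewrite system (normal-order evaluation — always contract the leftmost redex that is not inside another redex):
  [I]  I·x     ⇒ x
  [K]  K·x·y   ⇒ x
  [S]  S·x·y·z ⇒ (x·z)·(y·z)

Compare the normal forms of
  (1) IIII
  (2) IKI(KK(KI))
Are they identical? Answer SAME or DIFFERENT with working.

Answer: SAME — A ⇓ I, B ⇓ I

Reduction:
Term A:
  start: IIII
  →1  III
  →2  II
  →3  I

Term B:
  start: IKI(KK(KI))
  →1  KI(KK(KI))
  →2  I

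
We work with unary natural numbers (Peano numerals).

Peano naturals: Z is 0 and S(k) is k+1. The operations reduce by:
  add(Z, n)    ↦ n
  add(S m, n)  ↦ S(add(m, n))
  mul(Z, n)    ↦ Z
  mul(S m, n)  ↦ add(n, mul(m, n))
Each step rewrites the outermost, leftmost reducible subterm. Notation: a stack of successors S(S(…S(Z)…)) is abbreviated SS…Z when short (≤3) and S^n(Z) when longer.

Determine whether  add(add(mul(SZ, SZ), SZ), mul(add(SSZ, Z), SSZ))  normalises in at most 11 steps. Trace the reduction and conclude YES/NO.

  start: add(add(mul(SZ, SZ), SZ), mul(add(SSZ, Z), SSZ))
  →1  add(add(add(SZ, mul(Z, SZ)), SZ), mul(add(SSZ, Z), SSZ))
  →2  add(add(S(add(Z, mul(Z, SZ))), SZ), mul(add(SSZ, Z), SSZ))
  →3  add(S(add(add(Z, mul(Z, SZ)), SZ)), mul(add(SSZ, Z), SSZ))
  →4  S(add(add(add(Z, mul(Z, SZ)), SZ), mul(add(SSZ, Z), SSZ)))
  →5  S(add(add(mul(Z, SZ), SZ), mul(add(SSZ, Z), SSZ)))
  →6  S(add(add(Z, SZ), mul(add(SSZ, Z), SSZ)))
  →7  S(add(SZ, mul(add(SSZ, Z), SSZ)))
  →8  S(S(add(Z, mul(add(SSZ, Z), SSZ))))
  →9  S(S(mul(add(SSZ, Z), SSZ)))
  →10  S(S(mul(S(add(SZ, Z)), SSZ)))
  →11  S(S(add(SSZ, mul(add(SZ, Z), SSZ))))

Answer: NO — after 11 steps the term is S(S(add(SSZ, mul(add(SZ, Z), SSZ)))), not yet normal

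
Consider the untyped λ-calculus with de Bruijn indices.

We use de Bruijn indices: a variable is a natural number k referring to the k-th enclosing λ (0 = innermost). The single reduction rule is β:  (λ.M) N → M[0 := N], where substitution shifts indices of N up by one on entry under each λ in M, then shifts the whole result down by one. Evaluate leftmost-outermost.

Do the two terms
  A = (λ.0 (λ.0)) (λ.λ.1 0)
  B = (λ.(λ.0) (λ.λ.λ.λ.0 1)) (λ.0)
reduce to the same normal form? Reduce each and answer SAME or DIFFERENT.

Answer: DIFFERENT — A ⇓ λ.0, B ⇓ λ.λ.λ.λ.0 1

Derivation:
Term A:
  start: (λ.0 (λ.0)) (λ.λ.1 0)
  →1  (λ.λ.1 0) (λ.0)
  →2  λ.(λ.0) 0
  →3  λ.0

Term B:
  start: (λ.(λ.0) (λ.λ.λ.λ.0 1)) (λ.0)
  →1  (λ.0) (λ.λ.λ.λ.0 1)
  →2  λ.λ.λ.λ.0 1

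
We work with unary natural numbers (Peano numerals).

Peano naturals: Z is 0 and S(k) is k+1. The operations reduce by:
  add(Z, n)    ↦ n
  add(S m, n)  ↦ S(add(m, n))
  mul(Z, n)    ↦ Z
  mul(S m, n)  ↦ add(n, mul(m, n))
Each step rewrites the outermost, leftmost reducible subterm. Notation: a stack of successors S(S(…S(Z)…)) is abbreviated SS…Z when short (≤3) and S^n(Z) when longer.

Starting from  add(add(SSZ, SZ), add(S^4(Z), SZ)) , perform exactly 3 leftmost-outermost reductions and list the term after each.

Answer: after 3 steps: S(add(S(add(Z, SZ)), add(S^4(Z), SZ)))

Working:
  start: add(add(SSZ, SZ), add(S^4(Z), SZ))
  step 1: add(S(add(SZ, SZ)), add(S^4(Z), SZ))
  step 2: S(add(add(SZ, SZ), add(S^4(Z), SZ)))
  step 3: S(add(S(add(Z, SZ)), add(S^4(Z), SZ)))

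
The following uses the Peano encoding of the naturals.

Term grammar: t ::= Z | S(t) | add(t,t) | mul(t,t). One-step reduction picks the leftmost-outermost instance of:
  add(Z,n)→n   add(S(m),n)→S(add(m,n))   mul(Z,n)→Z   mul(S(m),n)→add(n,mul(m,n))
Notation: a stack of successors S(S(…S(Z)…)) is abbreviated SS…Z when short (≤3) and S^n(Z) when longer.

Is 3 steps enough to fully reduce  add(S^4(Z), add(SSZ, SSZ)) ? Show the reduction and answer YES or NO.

Answer: NO — after 3 steps the term is S(S(S(add(SZ, add(SSZ, SSZ))))), not yet normal

Derivation:
  start: add(S^4(Z), add(SSZ, SSZ))
  →1  S(add(SSSZ, add(SSZ, SSZ)))
  →2  S(S(add(SSZ, add(SSZ, SSZ))))
  →3  S(S(S(add(SZ, add(SSZ, SSZ)))))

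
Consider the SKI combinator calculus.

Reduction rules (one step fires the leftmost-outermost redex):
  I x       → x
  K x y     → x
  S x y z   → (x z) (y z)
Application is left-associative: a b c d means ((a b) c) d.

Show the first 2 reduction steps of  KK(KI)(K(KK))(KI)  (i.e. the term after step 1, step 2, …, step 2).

Answer: after 2 steps: K(KK)

Reduction:
  start: KK(KI)(K(KK))(KI)
  →1  K(K(KK))(KI)
  →2  K(KK)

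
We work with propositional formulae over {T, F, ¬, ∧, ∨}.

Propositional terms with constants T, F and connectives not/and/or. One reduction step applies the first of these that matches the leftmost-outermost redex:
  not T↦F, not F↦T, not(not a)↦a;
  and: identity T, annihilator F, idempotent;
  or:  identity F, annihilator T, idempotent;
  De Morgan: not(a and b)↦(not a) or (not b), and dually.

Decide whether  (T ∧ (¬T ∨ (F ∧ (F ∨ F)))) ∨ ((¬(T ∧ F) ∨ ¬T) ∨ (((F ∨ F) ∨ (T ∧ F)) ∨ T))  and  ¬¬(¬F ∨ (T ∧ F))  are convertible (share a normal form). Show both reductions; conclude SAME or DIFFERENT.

Answer: SAME — A ⇓ T, B ⇓ T

Working:
Term A:
  start: (T ∧ (¬T ∨ (F ∧ (F ∨ F)))) ∨ ((¬(T ∧ F) ∨ ¬T) ∨ (((F ∨ F) ∨ (T ∧ F)) ∨ T))
  →1  (¬T ∨ (F ∧ (F ∨ F))) ∨ ((¬(T ∧ F) ∨ ¬T) ∨ (((F ∨ F) ∨ (T ∧ F)) ∨ T))
  →2  (F ∨ (F ∧ (F ∨ F))) ∨ ((¬(T ∧ F) ∨ ¬T) ∨ (((F ∨ F) ∨ (T ∧ F)) ∨ T))
  →3  (F ∧ (F ∨ F)) ∨ ((¬(T ∧ F) ∨ ¬T) ∨ (((F ∨ F) ∨ (T ∧ F)) ∨ T))
  →4  F ∨ ((¬(T ∧ F) ∨ ¬T) ∨ (((F ∨ F) ∨ (T ∧ F)) ∨ T))
  →5  (¬(T ∧ F) ∨ ¬T) ∨ (((F ∨ F) ∨ (T ∧ F)) ∨ T)
  →6  ((¬T ∨ ¬F) ∨ ¬T) ∨ (((F ∨ F) ∨ (T ∧ F)) ∨ T)
  →7  ((F ∨ ¬F) ∨ ¬T) ∨ (((F ∨ F) ∨ (T ∧ F)) ∨ T)
  →8  (¬F ∨ ¬T) ∨ (((F ∨ F) ∨ (T ∧ F)) ∨ T)
  →9  (T ∨ ¬T) ∨ (((F ∨ F) ∨ (T ∧ F)) ∨ T)
  →10  T ∨ (((F ∨ F) ∨ (T ∧ F)) ∨ T)
  →11  T

Term B:
  start: ¬¬(¬F ∨ (T ∧ F))
  →1  ¬F ∨ (T ∧ F)
  →2  T ∨ (T ∧ F)
  →3  T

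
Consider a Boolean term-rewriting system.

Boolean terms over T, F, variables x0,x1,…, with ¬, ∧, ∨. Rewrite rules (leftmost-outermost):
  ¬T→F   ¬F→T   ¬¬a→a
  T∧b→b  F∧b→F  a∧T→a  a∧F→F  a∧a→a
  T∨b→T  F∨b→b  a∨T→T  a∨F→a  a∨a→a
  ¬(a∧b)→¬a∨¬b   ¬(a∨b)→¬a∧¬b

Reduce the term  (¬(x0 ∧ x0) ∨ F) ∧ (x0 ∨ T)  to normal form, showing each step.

  start: (¬(x0 ∧ x0) ∨ F) ∧ (x0 ∨ T)
  step 1: ¬(x0 ∧ x0) ∧ (x0 ∨ T)
  step 2: (¬x0 ∨ ¬x0) ∧ (x0 ∨ T)
  step 3: ¬x0 ∧ (x0 ∨ T)
  step 4: ¬x0 ∧ T
  step 5: ¬x0

Answer: normal form = ¬x0  (in 5 steps)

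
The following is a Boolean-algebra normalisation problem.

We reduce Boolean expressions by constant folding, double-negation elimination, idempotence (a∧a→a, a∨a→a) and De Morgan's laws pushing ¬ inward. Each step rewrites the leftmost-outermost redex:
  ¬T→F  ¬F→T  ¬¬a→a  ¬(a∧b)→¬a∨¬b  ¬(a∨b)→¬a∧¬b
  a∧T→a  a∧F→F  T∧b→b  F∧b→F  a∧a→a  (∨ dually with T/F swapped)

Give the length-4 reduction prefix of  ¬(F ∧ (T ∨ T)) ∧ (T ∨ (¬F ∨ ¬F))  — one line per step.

  start: ¬(F ∧ (T ∨ T)) ∧ (T ∨ (¬F ∨ ¬F))
  →1  (¬F ∨ ¬(T ∨ T)) ∧ (T ∨ (¬F ∨ ¬F))
  →2  (T ∨ ¬(T ∨ T)) ∧ (T ∨ (¬F ∨ ¬F))
  →3  T ∧ (T ∨ (¬F ∨ ¬F))
  →4  T ∨ (¬F ∨ ¬F)

Answer: after 4 steps: T ∨ (¬F ∨ ¬F)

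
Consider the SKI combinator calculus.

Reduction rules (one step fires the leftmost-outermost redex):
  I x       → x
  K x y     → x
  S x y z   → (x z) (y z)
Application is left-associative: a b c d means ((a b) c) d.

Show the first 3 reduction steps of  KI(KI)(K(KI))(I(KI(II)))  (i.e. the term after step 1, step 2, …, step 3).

Answer: after 3 steps: KI

Working:
  start: KI(KI)(K(KI))(I(KI(II)))
  →1  I(K(KI))(I(KI(II)))
  →2  K(KI)(I(KI(II)))
  →3  KI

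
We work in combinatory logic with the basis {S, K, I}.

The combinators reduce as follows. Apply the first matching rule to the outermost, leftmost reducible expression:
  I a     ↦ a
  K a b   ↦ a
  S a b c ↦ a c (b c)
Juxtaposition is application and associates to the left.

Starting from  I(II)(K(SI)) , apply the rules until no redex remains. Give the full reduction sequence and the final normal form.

Answer: normal form = K(SI)  (in 3 steps)

Derivation:
  start: I(II)(K(SI))
  [1] II(K(SI))
  [2] I(K(SI))
  [3] K(SI)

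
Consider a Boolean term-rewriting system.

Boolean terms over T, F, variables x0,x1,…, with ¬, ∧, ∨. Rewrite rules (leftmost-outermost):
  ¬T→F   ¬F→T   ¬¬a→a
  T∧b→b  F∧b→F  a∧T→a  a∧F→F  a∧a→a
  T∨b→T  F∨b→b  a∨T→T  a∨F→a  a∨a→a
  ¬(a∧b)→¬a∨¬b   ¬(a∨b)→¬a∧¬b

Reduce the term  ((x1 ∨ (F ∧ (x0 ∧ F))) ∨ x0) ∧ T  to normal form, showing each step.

  start: ((x1 ∨ (F ∧ (x0 ∧ F))) ∨ x0) ∧ T
  [1] (x1 ∨ (F ∧ (x0 ∧ F))) ∨ x0
  [2] (x1 ∨ F) ∨ x0
  [3] x1 ∨ x0

Answer: normal form = x1 ∨ x0  (in 3 steps)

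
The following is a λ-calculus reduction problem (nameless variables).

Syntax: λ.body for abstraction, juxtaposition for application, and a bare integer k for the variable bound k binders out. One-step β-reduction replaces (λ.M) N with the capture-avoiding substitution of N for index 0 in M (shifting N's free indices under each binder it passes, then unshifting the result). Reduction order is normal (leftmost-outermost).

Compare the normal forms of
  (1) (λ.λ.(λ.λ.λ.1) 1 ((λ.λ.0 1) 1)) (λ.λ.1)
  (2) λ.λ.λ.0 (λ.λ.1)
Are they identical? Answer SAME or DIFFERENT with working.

Answer: SAME — A ⇓ λ.λ.λ.0 (λ.λ.1), B ⇓ λ.λ.λ.0 (λ.λ.1)

Derivation:
Term A:
  start: (λ.λ.(λ.λ.λ.1) 1 ((λ.λ.0 1) 1)) (λ.λ.1)
  step 1: λ.(λ.λ.λ.1) (λ.λ.1) ((λ.λ.0 1) (λ.λ.1))
  step 2: λ.(λ.λ.1) ((λ.λ.0 1) (λ.λ.1))
  step 3: λ.λ.(λ.λ.0 1) (λ.λ.1)
  step 4: λ.λ.λ.0 (λ.λ.1)

Term B:
  start: λ.λ.λ.0 (λ.λ.1)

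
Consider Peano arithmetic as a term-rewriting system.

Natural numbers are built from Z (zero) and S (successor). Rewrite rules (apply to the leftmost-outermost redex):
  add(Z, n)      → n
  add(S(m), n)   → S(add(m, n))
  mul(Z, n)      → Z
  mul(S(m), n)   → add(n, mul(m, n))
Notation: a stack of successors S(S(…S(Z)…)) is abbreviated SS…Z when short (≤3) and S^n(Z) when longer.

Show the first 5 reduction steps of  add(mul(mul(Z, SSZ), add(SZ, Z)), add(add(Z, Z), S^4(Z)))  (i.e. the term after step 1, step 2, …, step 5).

Answer: after 5 steps: S^4(Z)

Reduction:
  start: add(mul(mul(Z, SSZ), add(SZ, Z)), add(add(Z, Z), S^4(Z)))
  step 1: add(mul(Z, add(SZ, Z)), add(add(Z, Z), S^4(Z)))
  step 2: add(Z, add(add(Z, Z), S^4(Z)))
  step 3: add(add(Z, Z), S^4(Z))
  step 4: add(Z, S^4(Z))
  step 5: S^4(Z)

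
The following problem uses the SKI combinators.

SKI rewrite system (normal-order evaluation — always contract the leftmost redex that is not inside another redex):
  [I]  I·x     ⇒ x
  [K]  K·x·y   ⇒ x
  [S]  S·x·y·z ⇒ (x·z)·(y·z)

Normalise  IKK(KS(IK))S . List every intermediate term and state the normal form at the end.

  start: IKK(KS(IK))S
  →1  KK(KS(IK))S
  →2  KS

Answer: normal form = KS  (in 2 steps)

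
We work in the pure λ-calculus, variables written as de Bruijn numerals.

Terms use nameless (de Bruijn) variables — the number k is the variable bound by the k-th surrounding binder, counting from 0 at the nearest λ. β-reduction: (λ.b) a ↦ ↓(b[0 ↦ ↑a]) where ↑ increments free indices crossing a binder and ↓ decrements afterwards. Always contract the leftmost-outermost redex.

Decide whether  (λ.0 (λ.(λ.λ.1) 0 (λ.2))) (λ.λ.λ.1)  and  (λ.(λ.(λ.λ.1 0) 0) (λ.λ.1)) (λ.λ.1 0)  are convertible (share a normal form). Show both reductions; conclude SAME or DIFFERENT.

Answer: SAME — A ⇓ λ.λ.1, B ⇓ λ.λ.1

Working:
Term A:
  start: (λ.0 (λ.(λ.λ.1) 0 (λ.2))) (λ.λ.λ.1)
  →1  (λ.λ.λ.1) (λ.(λ.λ.1) 0 (λ.λ.λ.λ.1))
  →2  λ.λ.1

Term B:
  start: (λ.(λ.(λ.λ.1 0) 0) (λ.λ.1)) (λ.λ.1 0)
  →1  (λ.(λ.λ.1 0) 0) (λ.λ.1)
  →2  (λ.λ.1 0) (λ.λ.1)
  →3  λ.(λ.λ.1) 0
  →4  λ.λ.1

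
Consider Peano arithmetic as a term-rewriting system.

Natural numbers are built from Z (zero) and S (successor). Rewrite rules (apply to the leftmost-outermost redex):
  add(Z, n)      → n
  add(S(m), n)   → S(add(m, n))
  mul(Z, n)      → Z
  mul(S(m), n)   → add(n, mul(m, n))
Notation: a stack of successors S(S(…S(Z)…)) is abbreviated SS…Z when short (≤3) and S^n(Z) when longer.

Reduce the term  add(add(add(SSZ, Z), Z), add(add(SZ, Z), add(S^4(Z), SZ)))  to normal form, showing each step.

Answer: normal form = S^8(Z)  (in 18 steps)

Derivation:
  start: add(add(add(SSZ, Z), Z), add(add(SZ, Z), add(S^4(Z), SZ)))
  [1] add(add(S(add(SZ, Z)), Z), add(add(SZ, Z), add(S^4(Z), SZ)))
  [2] add(S(add(add(SZ, Z), Z)), add(add(SZ, Z), add(S^4(Z), SZ)))
  [3] S(add(add(add(SZ, Z), Z), add(add(SZ, Z), add(S^4(Z), SZ))))
  [4] S(add(add(S(add(Z, Z)), Z), add(add(SZ, Z), add(S^4(Z), SZ))))
  [5] S(add(S(add(add(Z, Z), Z)), add(add(SZ, Z), add(S^4(Z), SZ))))
  [6] S(S(add(add(add(Z, Z), Z), add(add(SZ, Z), add(S^4(Z), SZ)))))
  [7] S(S(add(add(Z, Z), add(add(SZ, Z), add(S^4(Z), SZ)))))
  [8] S(S(add(Z, add(add(SZ, Z), add(S^4(Z), SZ)))))
  [9] S(S(add(add(SZ, Z), add(S^4(Z), SZ))))
  [10] S(S(add(S(add(Z, Z)), add(S^4(Z), SZ))))
  [11] S(S(S(add(add(Z, Z), add(S^4(Z), SZ)))))
  [12] S(S(S(add(Z, add(S^4(Z), SZ)))))
  [13] S(S(S(add(S^4(Z), SZ))))
  [14] S(S(S(S(add(SSSZ, SZ)))))
  [15] S(S(S(S(S(add(SSZ, SZ))))))
  [16] S(S(S(S(S(S(add(SZ, SZ)))))))
  [17] S(S(S(S(S(S(S(add(Z, SZ))))))))
  [18] S^8(Z)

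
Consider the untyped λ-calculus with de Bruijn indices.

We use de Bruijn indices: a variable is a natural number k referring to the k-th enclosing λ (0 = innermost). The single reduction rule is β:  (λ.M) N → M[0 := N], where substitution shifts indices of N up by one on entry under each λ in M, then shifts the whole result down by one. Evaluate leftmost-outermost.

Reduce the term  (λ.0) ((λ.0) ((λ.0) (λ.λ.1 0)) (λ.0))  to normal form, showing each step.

  start: (λ.0) ((λ.0) ((λ.0) (λ.λ.1 0)) (λ.0))
  →1  (λ.0) ((λ.0) (λ.λ.1 0)) (λ.0)
  →2  (λ.0) (λ.λ.1 0) (λ.0)
  →3  (λ.λ.1 0) (λ.0)
  →4  λ.(λ.0) 0
  →5  λ.0

Answer: normal form = λ.0  (in 5 steps)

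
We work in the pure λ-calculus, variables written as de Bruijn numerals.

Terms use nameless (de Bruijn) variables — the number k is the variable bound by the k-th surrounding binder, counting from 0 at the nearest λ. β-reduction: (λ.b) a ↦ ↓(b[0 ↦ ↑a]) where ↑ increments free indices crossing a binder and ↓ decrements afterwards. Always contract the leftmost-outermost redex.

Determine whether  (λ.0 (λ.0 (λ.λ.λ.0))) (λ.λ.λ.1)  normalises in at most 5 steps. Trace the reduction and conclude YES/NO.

Answer: YES — reaches normal form λ.λ.1 in 2 ≤ 5 steps

Derivation:
  start: (λ.0 (λ.0 (λ.λ.λ.0))) (λ.λ.λ.1)
  →1  (λ.λ.λ.1) (λ.0 (λ.λ.λ.0))
  →2  λ.λ.1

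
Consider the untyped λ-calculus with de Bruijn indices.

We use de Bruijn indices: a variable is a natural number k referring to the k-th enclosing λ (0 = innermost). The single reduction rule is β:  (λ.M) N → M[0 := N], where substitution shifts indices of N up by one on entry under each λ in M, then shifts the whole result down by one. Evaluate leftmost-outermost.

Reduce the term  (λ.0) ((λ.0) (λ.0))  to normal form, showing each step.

Answer: normal form = λ.0  (in 2 steps)

Reduction:
  start: (λ.0) ((λ.0) (λ.0))
  step 1: (λ.0) (λ.0)
  step 2: λ.0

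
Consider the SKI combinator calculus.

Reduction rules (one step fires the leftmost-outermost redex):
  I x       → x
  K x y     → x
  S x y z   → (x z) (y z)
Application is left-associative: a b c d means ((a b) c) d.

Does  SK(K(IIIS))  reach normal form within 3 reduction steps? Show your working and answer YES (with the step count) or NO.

Answer: YES — reaches normal form SK(KS) in 3 ≤ 3 steps

Reduction:
  start: SK(K(IIIS))
  [1] SK(K(IIS))
  [2] SK(K(IS))
  [3] SK(KS)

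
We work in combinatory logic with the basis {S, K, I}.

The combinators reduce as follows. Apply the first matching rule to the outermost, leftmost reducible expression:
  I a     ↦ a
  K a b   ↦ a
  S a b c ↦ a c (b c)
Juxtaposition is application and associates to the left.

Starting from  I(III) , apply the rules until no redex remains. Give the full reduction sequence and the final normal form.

  start: I(III)
  step 1: III
  step 2: II
  step 3: I

Answer: normal form = I  (in 3 steps)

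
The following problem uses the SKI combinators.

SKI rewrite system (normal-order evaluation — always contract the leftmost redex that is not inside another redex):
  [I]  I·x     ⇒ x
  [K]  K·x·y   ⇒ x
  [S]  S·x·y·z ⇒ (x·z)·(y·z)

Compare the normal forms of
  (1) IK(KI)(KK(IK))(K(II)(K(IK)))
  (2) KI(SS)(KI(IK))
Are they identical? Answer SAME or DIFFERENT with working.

Term A:
  start: IK(KI)(KK(IK))(K(II)(K(IK)))
  →1  K(KI)(KK(IK))(K(II)(K(IK)))
  →2  KI(K(II)(K(IK)))
  →3  I

Term B:
  start: KI(SS)(KI(IK))
  →1  I(KI(IK))
  →2  KI(IK)
  →3  I

Answer: SAME — A ⇓ I, B ⇓ I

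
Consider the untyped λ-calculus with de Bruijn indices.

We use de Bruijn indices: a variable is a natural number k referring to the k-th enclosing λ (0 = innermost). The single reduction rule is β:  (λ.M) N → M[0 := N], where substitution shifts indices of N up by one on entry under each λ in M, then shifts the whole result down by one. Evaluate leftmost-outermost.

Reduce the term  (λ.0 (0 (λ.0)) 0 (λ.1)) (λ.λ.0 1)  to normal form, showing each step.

  start: (λ.0 (0 (λ.0)) 0 (λ.1)) (λ.λ.0 1)
  →1  (λ.λ.0 1) ((λ.λ.0 1) (λ.0)) (λ.λ.0 1) (λ.λ.λ.0 1)
  →2  (λ.0 ((λ.λ.0 1) (λ.0))) (λ.λ.0 1) (λ.λ.λ.0 1)
  →3  (λ.λ.0 1) ((λ.λ.0 1) (λ.0)) (λ.λ.λ.0 1)
  →4  (λ.0 ((λ.λ.0 1) (λ.0))) (λ.λ.λ.0 1)
  →5  (λ.λ.λ.0 1) ((λ.λ.0 1) (λ.0))
  →6  λ.λ.0 1

Answer: normal form = λ.λ.0 1  (in 6 steps)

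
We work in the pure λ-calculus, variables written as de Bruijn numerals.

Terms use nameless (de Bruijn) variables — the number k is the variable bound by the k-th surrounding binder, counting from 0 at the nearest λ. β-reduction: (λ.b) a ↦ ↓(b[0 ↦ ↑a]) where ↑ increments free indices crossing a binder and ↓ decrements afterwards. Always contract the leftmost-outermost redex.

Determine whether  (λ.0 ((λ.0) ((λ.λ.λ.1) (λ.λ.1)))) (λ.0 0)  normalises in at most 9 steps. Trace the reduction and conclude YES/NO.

  start: (λ.0 ((λ.0) ((λ.λ.λ.1) (λ.λ.1)))) (λ.0 0)
  [1] (λ.0 0) ((λ.0) ((λ.λ.λ.1) (λ.λ.1)))
  [2] (λ.0) ((λ.λ.λ.1) (λ.λ.1)) ((λ.0) ((λ.λ.λ.1) (λ.λ.1)))
  [3] (λ.λ.λ.1) (λ.λ.1) ((λ.0) ((λ.λ.λ.1) (λ.λ.1)))
  [4] (λ.λ.1) ((λ.0) ((λ.λ.λ.1) (λ.λ.1)))
  [5] λ.(λ.0) ((λ.λ.λ.1) (λ.λ.1))
  [6] λ.(λ.λ.λ.1) (λ.λ.1)
  [7] λ.λ.λ.1

Answer: YES — reaches normal form λ.λ.λ.1 in 7 ≤ 9 steps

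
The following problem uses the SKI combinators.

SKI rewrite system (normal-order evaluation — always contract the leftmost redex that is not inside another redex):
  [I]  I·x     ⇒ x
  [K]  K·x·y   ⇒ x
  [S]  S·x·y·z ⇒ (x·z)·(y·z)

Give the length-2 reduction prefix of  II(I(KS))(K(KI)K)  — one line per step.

Answer: after 2 steps: I(KS)(K(KI)K)

Working:
  start: II(I(KS))(K(KI)K)
  step 1: I(I(KS))(K(KI)K)
  step 2: I(KS)(K(KI)K)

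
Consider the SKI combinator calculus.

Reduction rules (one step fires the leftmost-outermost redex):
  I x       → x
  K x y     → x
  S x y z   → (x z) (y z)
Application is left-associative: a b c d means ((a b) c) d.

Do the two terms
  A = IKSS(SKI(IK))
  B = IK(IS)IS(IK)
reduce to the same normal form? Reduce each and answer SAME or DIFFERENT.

Term A:
  start: IKSS(SKI(IK))
  step 1: KSS(SKI(IK))
  step 2: S(SKI(IK))
  step 3: S(K(IK)(I(IK)))
  step 4: S(IK)
  step 5: SK

Term B:
  start: IK(IS)IS(IK)
  step 1: K(IS)IS(IK)
  step 2: ISS(IK)
  step 3: SS(IK)
  step 4: SSK

Answer: DIFFERENT — A ⇓ SK, B ⇓ SSK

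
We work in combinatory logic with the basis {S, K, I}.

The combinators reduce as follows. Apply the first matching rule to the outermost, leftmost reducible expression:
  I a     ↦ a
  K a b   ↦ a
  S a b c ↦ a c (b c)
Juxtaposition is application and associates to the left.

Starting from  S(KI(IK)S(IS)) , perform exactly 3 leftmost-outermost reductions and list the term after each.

Answer: after 3 steps: S(SS)

Derivation:
  start: S(KI(IK)S(IS))
  step 1: S(IS(IS))
  step 2: S(S(IS))
  step 3: S(SS)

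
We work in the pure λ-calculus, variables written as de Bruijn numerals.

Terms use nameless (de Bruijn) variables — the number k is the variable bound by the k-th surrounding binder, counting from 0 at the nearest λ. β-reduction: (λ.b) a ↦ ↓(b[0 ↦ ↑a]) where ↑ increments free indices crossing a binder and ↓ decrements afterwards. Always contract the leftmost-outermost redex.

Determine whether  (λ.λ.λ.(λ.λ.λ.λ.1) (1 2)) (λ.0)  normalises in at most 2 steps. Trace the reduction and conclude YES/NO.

Answer: YES — reaches normal form λ.λ.λ.λ.λ.1 in 2 ≤ 2 steps

Working:
  start: (λ.λ.λ.(λ.λ.λ.λ.1) (1 2)) (λ.0)
  step 1: λ.λ.(λ.λ.λ.λ.1) (1 (λ.0))
  step 2: λ.λ.λ.λ.λ.1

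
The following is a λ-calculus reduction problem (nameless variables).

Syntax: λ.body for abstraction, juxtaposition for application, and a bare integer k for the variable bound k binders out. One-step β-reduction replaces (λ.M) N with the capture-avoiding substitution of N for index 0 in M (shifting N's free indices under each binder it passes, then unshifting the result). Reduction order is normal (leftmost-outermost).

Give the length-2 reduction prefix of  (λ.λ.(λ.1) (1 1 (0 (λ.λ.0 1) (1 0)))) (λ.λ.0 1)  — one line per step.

  start: (λ.λ.(λ.1) (1 1 (0 (λ.λ.0 1) (1 0)))) (λ.λ.0 1)
  step 1: λ.(λ.1) ((λ.λ.0 1) (λ.λ.0 1) (0 (λ.λ.0 1) ((λ.λ.0 1) 0)))
  step 2: λ.0

Answer: after 2 steps: λ.0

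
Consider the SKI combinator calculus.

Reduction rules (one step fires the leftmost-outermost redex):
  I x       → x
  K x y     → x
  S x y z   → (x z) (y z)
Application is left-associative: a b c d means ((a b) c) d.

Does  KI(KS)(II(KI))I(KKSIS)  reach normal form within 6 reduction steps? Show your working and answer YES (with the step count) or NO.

Answer: NO — after 6 steps the term is KKSIS, not yet normal

Reduction:
  start: KI(KS)(II(KI))I(KKSIS)
  step 1: I(II(KI))I(KKSIS)
  step 2: II(KI)I(KKSIS)
  step 3: I(KI)I(KKSIS)
  step 4: KII(KKSIS)
  step 5: I(KKSIS)
  step 6: KKSIS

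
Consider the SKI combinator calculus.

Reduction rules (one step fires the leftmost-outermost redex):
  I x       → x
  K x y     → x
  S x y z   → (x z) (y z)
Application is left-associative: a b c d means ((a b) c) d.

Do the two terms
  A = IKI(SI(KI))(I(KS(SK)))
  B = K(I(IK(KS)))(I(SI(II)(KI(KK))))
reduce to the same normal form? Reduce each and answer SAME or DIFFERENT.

Answer: DIFFERENT — A ⇓ S, B ⇓ K(KS)

Derivation:
Term A:
  start: IKI(SI(KI))(I(KS(SK)))
  step 1: KI(SI(KI))(I(KS(SK)))
  step 2: I(I(KS(SK)))
  step 3: I(KS(SK))
  step 4: KS(SK)
  step 5: S

Term B:
  start: K(I(IK(KS)))(I(SI(II)(KI(KK))))
  step 1: I(IK(KS))
  step 2: IK(KS)
  step 3: K(KS)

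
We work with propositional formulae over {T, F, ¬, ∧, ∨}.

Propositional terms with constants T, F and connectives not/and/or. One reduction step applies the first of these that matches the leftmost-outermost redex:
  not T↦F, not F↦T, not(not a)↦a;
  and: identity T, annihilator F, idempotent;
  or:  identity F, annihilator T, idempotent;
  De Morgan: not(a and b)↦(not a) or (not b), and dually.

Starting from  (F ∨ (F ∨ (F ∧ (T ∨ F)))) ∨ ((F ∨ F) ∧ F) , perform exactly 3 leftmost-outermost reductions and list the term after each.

  start: (F ∨ (F ∨ (F ∧ (T ∨ F)))) ∨ ((F ∨ F) ∧ F)
  step 1: (F ∨ (F ∧ (T ∨ F))) ∨ ((F ∨ F) ∧ F)
  step 2: (F ∧ (T ∨ F)) ∨ ((F ∨ F) ∧ F)
  step 3: F ∨ ((F ∨ F) ∧ F)

Answer: after 3 steps: F ∨ ((F ∨ F) ∧ F)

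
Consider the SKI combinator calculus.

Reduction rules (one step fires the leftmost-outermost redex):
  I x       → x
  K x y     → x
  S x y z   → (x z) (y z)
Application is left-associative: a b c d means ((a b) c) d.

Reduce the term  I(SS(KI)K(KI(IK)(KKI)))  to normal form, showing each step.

  start: I(SS(KI)K(KI(IK)(KKI)))
  →1  SS(KI)K(KI(IK)(KKI))
  →2  SK(KIK)(KI(IK)(KKI))
  →3  K(KI(IK)(KKI))(KIK(KI(IK)(KKI)))
  →4  KI(IK)(KKI)
  →5  I(KKI)
  →6  KKI
  →7  K

Answer: normal form = K  (in 7 steps)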